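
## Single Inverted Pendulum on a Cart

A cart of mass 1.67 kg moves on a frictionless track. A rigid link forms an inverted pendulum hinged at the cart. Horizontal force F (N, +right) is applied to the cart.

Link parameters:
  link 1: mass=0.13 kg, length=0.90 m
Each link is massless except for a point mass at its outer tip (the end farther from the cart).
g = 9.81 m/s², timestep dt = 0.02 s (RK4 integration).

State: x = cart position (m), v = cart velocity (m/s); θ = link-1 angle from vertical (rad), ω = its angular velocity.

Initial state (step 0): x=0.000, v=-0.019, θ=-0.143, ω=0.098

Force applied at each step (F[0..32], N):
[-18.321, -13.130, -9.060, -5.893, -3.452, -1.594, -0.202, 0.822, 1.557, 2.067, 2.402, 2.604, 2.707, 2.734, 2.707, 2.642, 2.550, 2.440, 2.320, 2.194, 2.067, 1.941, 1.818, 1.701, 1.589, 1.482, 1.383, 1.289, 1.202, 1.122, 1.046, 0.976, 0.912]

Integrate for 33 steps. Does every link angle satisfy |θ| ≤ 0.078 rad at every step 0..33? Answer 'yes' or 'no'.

Answer: no

Derivation:
apply F[0]=-18.321 → step 1: x=-0.003, v=-0.236, θ=-0.139, ω=0.306
apply F[1]=-13.130 → step 2: x=-0.009, v=-0.391, θ=-0.131, ω=0.447
apply F[2]=-9.060 → step 3: x=-0.018, v=-0.497, θ=-0.122, ω=0.537
apply F[3]=-5.893 → step 4: x=-0.028, v=-0.566, θ=-0.110, ω=0.588
apply F[4]=-3.452 → step 5: x=-0.040, v=-0.606, θ=-0.098, ω=0.609
apply F[5]=-1.594 → step 6: x=-0.052, v=-0.624, θ=-0.086, ω=0.608
apply F[6]=-0.202 → step 7: x=-0.065, v=-0.625, θ=-0.074, ω=0.592
apply F[7]=+0.822 → step 8: x=-0.077, v=-0.614, θ=-0.063, ω=0.565
apply F[8]=+1.557 → step 9: x=-0.089, v=-0.595, θ=-0.052, ω=0.531
apply F[9]=+2.067 → step 10: x=-0.101, v=-0.569, θ=-0.041, ω=0.493
apply F[10]=+2.402 → step 11: x=-0.112, v=-0.540, θ=-0.032, ω=0.452
apply F[11]=+2.604 → step 12: x=-0.123, v=-0.508, θ=-0.023, ω=0.411
apply F[12]=+2.707 → step 13: x=-0.132, v=-0.476, θ=-0.016, ω=0.371
apply F[13]=+2.734 → step 14: x=-0.142, v=-0.443, θ=-0.009, ω=0.332
apply F[14]=+2.707 → step 15: x=-0.150, v=-0.410, θ=-0.002, ω=0.294
apply F[15]=+2.642 → step 16: x=-0.158, v=-0.379, θ=0.003, ω=0.259
apply F[16]=+2.550 → step 17: x=-0.165, v=-0.348, θ=0.008, ω=0.227
apply F[17]=+2.440 → step 18: x=-0.172, v=-0.319, θ=0.012, ω=0.197
apply F[18]=+2.320 → step 19: x=-0.178, v=-0.291, θ=0.016, ω=0.169
apply F[19]=+2.194 → step 20: x=-0.184, v=-0.265, θ=0.019, ω=0.144
apply F[20]=+2.067 → step 21: x=-0.189, v=-0.241, θ=0.022, ω=0.121
apply F[21]=+1.941 → step 22: x=-0.193, v=-0.218, θ=0.024, ω=0.101
apply F[22]=+1.818 → step 23: x=-0.197, v=-0.197, θ=0.026, ω=0.083
apply F[23]=+1.701 → step 24: x=-0.201, v=-0.177, θ=0.027, ω=0.066
apply F[24]=+1.589 → step 25: x=-0.204, v=-0.158, θ=0.029, ω=0.052
apply F[25]=+1.482 → step 26: x=-0.207, v=-0.141, θ=0.029, ω=0.039
apply F[26]=+1.383 → step 27: x=-0.210, v=-0.125, θ=0.030, ω=0.027
apply F[27]=+1.289 → step 28: x=-0.212, v=-0.110, θ=0.031, ω=0.017
apply F[28]=+1.202 → step 29: x=-0.215, v=-0.096, θ=0.031, ω=0.009
apply F[29]=+1.122 → step 30: x=-0.216, v=-0.083, θ=0.031, ω=0.001
apply F[30]=+1.046 → step 31: x=-0.218, v=-0.071, θ=0.031, ω=-0.006
apply F[31]=+0.976 → step 32: x=-0.219, v=-0.060, θ=0.031, ω=-0.011
apply F[32]=+0.912 → step 33: x=-0.220, v=-0.049, θ=0.030, ω=-0.016
Max |angle| over trajectory = 0.143 rad; bound = 0.078 → exceeded.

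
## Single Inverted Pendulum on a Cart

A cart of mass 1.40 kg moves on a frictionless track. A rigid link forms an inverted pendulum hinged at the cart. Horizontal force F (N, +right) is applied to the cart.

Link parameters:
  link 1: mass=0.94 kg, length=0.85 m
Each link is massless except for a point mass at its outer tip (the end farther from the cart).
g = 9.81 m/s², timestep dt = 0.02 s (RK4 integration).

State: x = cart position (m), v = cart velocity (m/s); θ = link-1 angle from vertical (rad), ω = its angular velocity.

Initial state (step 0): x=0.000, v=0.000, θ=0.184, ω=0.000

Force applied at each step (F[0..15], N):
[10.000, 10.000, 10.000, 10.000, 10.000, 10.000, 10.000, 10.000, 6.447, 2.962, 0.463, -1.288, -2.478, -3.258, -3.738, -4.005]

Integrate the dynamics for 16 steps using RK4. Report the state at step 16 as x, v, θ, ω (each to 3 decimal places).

Answer: x=0.234, v=0.834, θ=-0.003, ω=-0.562

Derivation:
apply F[0]=+10.000 → step 1: x=0.001, v=0.117, θ=0.183, ω=-0.093
apply F[1]=+10.000 → step 2: x=0.005, v=0.233, θ=0.180, ω=-0.186
apply F[2]=+10.000 → step 3: x=0.011, v=0.351, θ=0.176, ω=-0.281
apply F[3]=+10.000 → step 4: x=0.019, v=0.469, θ=0.169, ω=-0.379
apply F[4]=+10.000 → step 5: x=0.029, v=0.589, θ=0.160, ω=-0.480
apply F[5]=+10.000 → step 6: x=0.042, v=0.710, θ=0.150, ω=-0.585
apply F[6]=+10.000 → step 7: x=0.058, v=0.834, θ=0.137, ω=-0.696
apply F[7]=+10.000 → step 8: x=0.076, v=0.959, θ=0.122, ω=-0.812
apply F[8]=+6.447 → step 9: x=0.096, v=1.037, θ=0.105, ω=-0.877
apply F[9]=+2.962 → step 10: x=0.117, v=1.067, θ=0.087, ω=-0.890
apply F[10]=+0.463 → step 11: x=0.138, v=1.064, θ=0.070, ω=-0.868
apply F[11]=-1.288 → step 12: x=0.159, v=1.038, θ=0.053, ω=-0.824
apply F[12]=-2.478 → step 13: x=0.179, v=0.997, θ=0.037, ω=-0.766
apply F[13]=-3.258 → step 14: x=0.199, v=0.947, θ=0.022, ω=-0.700
apply F[14]=-3.738 → step 15: x=0.217, v=0.892, θ=0.009, ω=-0.631
apply F[15]=-4.005 → step 16: x=0.234, v=0.834, θ=-0.003, ω=-0.562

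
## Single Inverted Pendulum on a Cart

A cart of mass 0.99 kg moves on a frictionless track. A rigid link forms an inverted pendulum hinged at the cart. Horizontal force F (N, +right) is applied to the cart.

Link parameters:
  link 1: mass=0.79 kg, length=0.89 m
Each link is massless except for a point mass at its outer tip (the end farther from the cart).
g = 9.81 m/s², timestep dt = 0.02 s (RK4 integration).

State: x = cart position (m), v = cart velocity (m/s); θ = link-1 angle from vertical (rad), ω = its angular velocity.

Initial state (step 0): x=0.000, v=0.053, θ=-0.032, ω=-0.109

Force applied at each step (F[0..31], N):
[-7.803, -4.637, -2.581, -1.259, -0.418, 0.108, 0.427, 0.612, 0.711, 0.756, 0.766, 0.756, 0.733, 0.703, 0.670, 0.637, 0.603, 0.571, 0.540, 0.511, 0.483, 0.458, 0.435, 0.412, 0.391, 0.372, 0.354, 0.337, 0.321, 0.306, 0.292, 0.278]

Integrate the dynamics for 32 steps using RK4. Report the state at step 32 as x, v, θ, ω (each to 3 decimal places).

apply F[0]=-7.803 → step 1: x=-0.000, v=-0.099, θ=-0.033, ω=0.055
apply F[1]=-4.637 → step 2: x=-0.003, v=-0.188, θ=-0.031, ω=0.148
apply F[2]=-2.581 → step 3: x=-0.008, v=-0.236, θ=-0.027, ω=0.195
apply F[3]=-1.259 → step 4: x=-0.013, v=-0.257, θ=-0.023, ω=0.213
apply F[4]=-0.418 → step 5: x=-0.018, v=-0.262, θ=-0.019, ω=0.215
apply F[5]=+0.108 → step 6: x=-0.023, v=-0.258, θ=-0.015, ω=0.205
apply F[6]=+0.427 → step 7: x=-0.028, v=-0.247, θ=-0.011, ω=0.191
apply F[7]=+0.612 → step 8: x=-0.033, v=-0.233, θ=-0.007, ω=0.173
apply F[8]=+0.711 → step 9: x=-0.037, v=-0.218, θ=-0.004, ω=0.155
apply F[9]=+0.756 → step 10: x=-0.041, v=-0.202, θ=-0.001, ω=0.137
apply F[10]=+0.766 → step 11: x=-0.045, v=-0.187, θ=0.002, ω=0.120
apply F[11]=+0.756 → step 12: x=-0.049, v=-0.172, θ=0.004, ω=0.104
apply F[12]=+0.733 → step 13: x=-0.052, v=-0.158, θ=0.006, ω=0.089
apply F[13]=+0.703 → step 14: x=-0.055, v=-0.145, θ=0.008, ω=0.076
apply F[14]=+0.670 → step 15: x=-0.058, v=-0.133, θ=0.009, ω=0.064
apply F[15]=+0.637 → step 16: x=-0.061, v=-0.122, θ=0.010, ω=0.054
apply F[16]=+0.603 → step 17: x=-0.063, v=-0.111, θ=0.011, ω=0.044
apply F[17]=+0.571 → step 18: x=-0.065, v=-0.101, θ=0.012, ω=0.036
apply F[18]=+0.540 → step 19: x=-0.067, v=-0.092, θ=0.013, ω=0.029
apply F[19]=+0.511 → step 20: x=-0.069, v=-0.084, θ=0.013, ω=0.022
apply F[20]=+0.483 → step 21: x=-0.070, v=-0.076, θ=0.014, ω=0.017
apply F[21]=+0.458 → step 22: x=-0.072, v=-0.069, θ=0.014, ω=0.012
apply F[22]=+0.435 → step 23: x=-0.073, v=-0.063, θ=0.014, ω=0.007
apply F[23]=+0.412 → step 24: x=-0.074, v=-0.057, θ=0.014, ω=0.003
apply F[24]=+0.391 → step 25: x=-0.075, v=-0.051, θ=0.014, ω=0.000
apply F[25]=+0.372 → step 26: x=-0.076, v=-0.046, θ=0.014, ω=-0.003
apply F[26]=+0.354 → step 27: x=-0.077, v=-0.041, θ=0.014, ω=-0.005
apply F[27]=+0.337 → step 28: x=-0.078, v=-0.036, θ=0.014, ω=-0.007
apply F[28]=+0.321 → step 29: x=-0.079, v=-0.032, θ=0.014, ω=-0.009
apply F[29]=+0.306 → step 30: x=-0.079, v=-0.028, θ=0.014, ω=-0.010
apply F[30]=+0.292 → step 31: x=-0.080, v=-0.024, θ=0.013, ω=-0.012
apply F[31]=+0.278 → step 32: x=-0.080, v=-0.020, θ=0.013, ω=-0.013

Answer: x=-0.080, v=-0.020, θ=0.013, ω=-0.013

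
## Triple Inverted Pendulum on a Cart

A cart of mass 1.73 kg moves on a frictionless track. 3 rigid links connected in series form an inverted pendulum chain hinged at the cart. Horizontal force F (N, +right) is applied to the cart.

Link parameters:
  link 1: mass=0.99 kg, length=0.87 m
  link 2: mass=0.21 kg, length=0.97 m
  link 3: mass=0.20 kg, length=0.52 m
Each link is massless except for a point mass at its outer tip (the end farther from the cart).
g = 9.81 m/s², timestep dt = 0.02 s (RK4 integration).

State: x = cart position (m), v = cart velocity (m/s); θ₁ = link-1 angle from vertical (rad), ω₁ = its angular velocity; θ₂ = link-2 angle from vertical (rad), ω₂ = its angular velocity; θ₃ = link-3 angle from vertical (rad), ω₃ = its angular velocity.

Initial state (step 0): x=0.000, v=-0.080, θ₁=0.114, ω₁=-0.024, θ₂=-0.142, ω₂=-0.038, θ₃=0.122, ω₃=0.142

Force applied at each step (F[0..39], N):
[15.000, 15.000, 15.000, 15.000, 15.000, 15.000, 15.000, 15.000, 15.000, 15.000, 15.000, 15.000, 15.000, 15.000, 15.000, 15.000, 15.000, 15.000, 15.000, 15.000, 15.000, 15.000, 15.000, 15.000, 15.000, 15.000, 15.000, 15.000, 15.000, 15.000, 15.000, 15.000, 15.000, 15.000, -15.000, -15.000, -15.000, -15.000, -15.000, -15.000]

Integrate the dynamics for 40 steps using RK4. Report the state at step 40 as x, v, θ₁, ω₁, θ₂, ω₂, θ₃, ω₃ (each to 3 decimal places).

apply F[0]=+15.000 → step 1: x=-0.000, v=0.075, θ₁=0.112, ω₁=-0.153, θ₂=-0.144, ω₂=-0.160, θ₃=0.127, ω₃=0.328
apply F[1]=+15.000 → step 2: x=0.003, v=0.230, θ₁=0.108, ω₁=-0.283, θ₂=-0.148, ω₂=-0.282, θ₃=0.135, ω₃=0.517
apply F[2]=+15.000 → step 3: x=0.009, v=0.387, θ₁=0.101, ω₁=-0.417, θ₂=-0.155, ω₂=-0.403, θ₃=0.147, ω₃=0.711
apply F[3]=+15.000 → step 4: x=0.018, v=0.545, θ₁=0.091, ω₁=-0.556, θ₂=-0.165, ω₂=-0.524, θ₃=0.164, ω₃=0.911
apply F[4]=+15.000 → step 5: x=0.031, v=0.706, θ₁=0.079, ω₁=-0.701, θ₂=-0.176, ω₂=-0.642, θ₃=0.184, ω₃=1.116
apply F[5]=+15.000 → step 6: x=0.047, v=0.868, θ₁=0.063, ω₁=-0.854, θ₂=-0.190, ω₂=-0.756, θ₃=0.208, ω₃=1.325
apply F[6]=+15.000 → step 7: x=0.066, v=1.034, θ₁=0.044, ω₁=-1.016, θ₂=-0.206, ω₂=-0.865, θ₃=0.237, ω₃=1.533
apply F[7]=+15.000 → step 8: x=0.088, v=1.203, θ₁=0.022, ω₁=-1.188, θ₂=-0.225, ω₂=-0.964, θ₃=0.270, ω₃=1.737
apply F[8]=+15.000 → step 9: x=0.114, v=1.376, θ₁=-0.003, ω₁=-1.372, θ₂=-0.245, ω₂=-1.051, θ₃=0.306, ω₃=1.929
apply F[9]=+15.000 → step 10: x=0.143, v=1.551, θ₁=-0.033, ω₁=-1.568, θ₂=-0.267, ω₂=-1.124, θ₃=0.347, ω₃=2.104
apply F[10]=+15.000 → step 11: x=0.176, v=1.729, θ₁=-0.066, ω₁=-1.776, θ₂=-0.290, ω₂=-1.179, θ₃=0.390, ω₃=2.252
apply F[11]=+15.000 → step 12: x=0.212, v=1.909, θ₁=-0.104, ω₁=-1.996, θ₂=-0.314, ω₂=-1.214, θ₃=0.436, ω₃=2.368
apply F[12]=+15.000 → step 13: x=0.252, v=2.090, θ₁=-0.146, ω₁=-2.228, θ₂=-0.338, ω₂=-1.228, θ₃=0.485, ω₃=2.444
apply F[13]=+15.000 → step 14: x=0.296, v=2.270, θ₁=-0.193, ω₁=-2.469, θ₂=-0.363, ω₂=-1.223, θ₃=0.534, ω₃=2.475
apply F[14]=+15.000 → step 15: x=0.343, v=2.447, θ₁=-0.245, ω₁=-2.717, θ₂=-0.387, ω₂=-1.199, θ₃=0.583, ω₃=2.453
apply F[15]=+15.000 → step 16: x=0.394, v=2.619, θ₁=-0.302, ω₁=-2.970, θ₂=-0.411, ω₂=-1.162, θ₃=0.632, ω₃=2.376
apply F[16]=+15.000 → step 17: x=0.448, v=2.783, θ₁=-0.363, ω₁=-3.223, θ₂=-0.433, ω₂=-1.116, θ₃=0.678, ω₃=2.238
apply F[17]=+15.000 → step 18: x=0.505, v=2.935, θ₁=-0.430, ω₁=-3.472, θ₂=-0.455, ω₂=-1.067, θ₃=0.721, ω₃=2.037
apply F[18]=+15.000 → step 19: x=0.565, v=3.071, θ₁=-0.502, ω₁=-3.714, θ₂=-0.476, ω₂=-1.025, θ₃=0.759, ω₃=1.771
apply F[19]=+15.000 → step 20: x=0.628, v=3.190, θ₁=-0.579, ω₁=-3.944, θ₂=-0.496, ω₂=-0.997, θ₃=0.791, ω₃=1.442
apply F[20]=+15.000 → step 21: x=0.693, v=3.288, θ₁=-0.660, ω₁=-4.161, θ₂=-0.516, ω₂=-0.989, θ₃=0.816, ω₃=1.054
apply F[21]=+15.000 → step 22: x=0.759, v=3.363, θ₁=-0.745, ω₁=-4.363, θ₂=-0.536, ω₂=-1.008, θ₃=0.833, ω₃=0.611
apply F[22]=+15.000 → step 23: x=0.827, v=3.416, θ₁=-0.834, ω₁=-4.550, θ₂=-0.557, ω₂=-1.058, θ₃=0.840, ω₃=0.121
apply F[23]=+15.000 → step 24: x=0.896, v=3.444, θ₁=-0.927, ω₁=-4.724, θ₂=-0.579, ω₂=-1.139, θ₃=0.838, ω₃=-0.409
apply F[24]=+15.000 → step 25: x=0.965, v=3.450, θ₁=-1.023, ω₁=-4.887, θ₂=-0.602, ω₂=-1.252, θ₃=0.824, ω₃=-0.974
apply F[25]=+15.000 → step 26: x=1.033, v=3.433, θ₁=-1.123, ω₁=-5.042, θ₂=-0.629, ω₂=-1.394, θ₃=0.798, ω₃=-1.568
apply F[26]=+15.000 → step 27: x=1.102, v=3.393, θ₁=-1.225, ω₁=-5.193, θ₂=-0.658, ω₂=-1.563, θ₃=0.761, ω₃=-2.190
apply F[27]=+15.000 → step 28: x=1.169, v=3.332, θ₁=-1.330, ω₁=-5.341, θ₂=-0.691, ω₂=-1.753, θ₃=0.711, ω₃=-2.840
apply F[28]=+15.000 → step 29: x=1.235, v=3.251, θ₁=-1.439, ω₁=-5.491, θ₂=-0.729, ω₂=-1.961, θ₃=0.647, ω₃=-3.520
apply F[29]=+15.000 → step 30: x=1.299, v=3.149, θ₁=-1.550, ω₁=-5.644, θ₂=-0.770, ω₂=-2.182, θ₃=0.570, ω₃=-4.236
apply F[30]=+15.000 → step 31: x=1.361, v=3.028, θ₁=-1.664, ω₁=-5.802, θ₂=-0.816, ω₂=-2.410, θ₃=0.477, ω₃=-4.997
apply F[31]=+15.000 → step 32: x=1.420, v=2.888, θ₁=-1.782, ω₁=-5.965, θ₂=-0.866, ω₂=-2.641, θ₃=0.369, ω₃=-5.814
apply F[32]=+15.000 → step 33: x=1.476, v=2.732, θ₁=-1.903, ω₁=-6.133, θ₂=-0.922, ω₂=-2.869, θ₃=0.244, ω₃=-6.702
apply F[33]=+15.000 → step 34: x=1.529, v=2.560, θ₁=-2.027, ω₁=-6.300, θ₂=-0.981, ω₂=-3.087, θ₃=0.101, ω₃=-7.677
apply F[34]=-15.000 → step 35: x=1.576, v=2.135, θ₁=-2.157, ω₁=-6.620, θ₂=-1.043, ω₂=-3.132, θ₃=-0.062, ω₃=-8.589
apply F[35]=-15.000 → step 36: x=1.614, v=1.680, θ₁=-2.292, ω₁=-6.965, θ₂=-1.107, ω₂=-3.206, θ₃=-0.244, ω₃=-9.628
apply F[36]=-15.000 → step 37: x=1.643, v=1.204, θ₁=-2.435, ω₁=-7.316, θ₂=-1.172, ω₂=-3.335, θ₃=-0.448, ω₃=-10.801
apply F[37]=-15.000 → step 38: x=1.662, v=0.724, θ₁=-2.585, ω₁=-7.633, θ₂=-1.241, ω₂=-3.564, θ₃=-0.676, ω₃=-12.080
apply F[38]=-15.000 → step 39: x=1.672, v=0.271, θ₁=-2.740, ω₁=-7.850, θ₂=-1.316, ω₂=-3.964, θ₃=-0.931, ω₃=-13.348
apply F[39]=-15.000 → step 40: x=1.674, v=-0.118, θ₁=-2.898, ω₁=-7.893, θ₂=-1.401, ω₂=-4.645, θ₃=-1.209, ω₃=-14.354

Answer: x=1.674, v=-0.118, θ₁=-2.898, ω₁=-7.893, θ₂=-1.401, ω₂=-4.645, θ₃=-1.209, ω₃=-14.354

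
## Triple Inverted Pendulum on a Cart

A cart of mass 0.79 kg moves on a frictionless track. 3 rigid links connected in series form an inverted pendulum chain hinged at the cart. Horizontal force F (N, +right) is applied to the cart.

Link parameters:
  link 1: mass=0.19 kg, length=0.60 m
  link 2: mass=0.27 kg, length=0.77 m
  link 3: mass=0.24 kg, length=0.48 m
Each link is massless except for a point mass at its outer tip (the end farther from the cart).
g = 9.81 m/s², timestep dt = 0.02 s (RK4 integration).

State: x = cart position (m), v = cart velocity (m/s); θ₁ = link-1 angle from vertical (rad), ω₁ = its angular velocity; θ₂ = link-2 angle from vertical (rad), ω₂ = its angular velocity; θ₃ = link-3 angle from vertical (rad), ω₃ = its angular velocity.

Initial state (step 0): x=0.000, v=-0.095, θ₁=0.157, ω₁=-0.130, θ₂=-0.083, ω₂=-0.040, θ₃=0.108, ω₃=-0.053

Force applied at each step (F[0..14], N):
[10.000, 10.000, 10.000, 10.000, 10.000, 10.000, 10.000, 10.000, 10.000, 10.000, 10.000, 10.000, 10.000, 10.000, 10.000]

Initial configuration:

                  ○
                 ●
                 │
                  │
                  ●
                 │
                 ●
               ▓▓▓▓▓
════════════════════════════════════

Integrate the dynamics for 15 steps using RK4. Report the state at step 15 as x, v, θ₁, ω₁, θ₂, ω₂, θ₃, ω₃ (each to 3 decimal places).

Answer: x=0.506, v=3.501, θ₁=-0.394, ω₁=-4.852, θ₂=-0.545, ω₂=-1.824, θ₃=0.359, ω₃=0.559

Derivation:
apply F[0]=+10.000 → step 1: x=0.000, v=0.132, θ₁=0.153, ω₁=-0.254, θ₂=-0.086, ω₂=-0.301, θ₃=0.108, ω₃=0.088
apply F[1]=+10.000 → step 2: x=0.005, v=0.359, θ₁=0.147, ω₁=-0.385, θ₂=-0.095, ω₂=-0.560, θ₃=0.112, ω₃=0.231
apply F[2]=+10.000 → step 3: x=0.015, v=0.589, θ₁=0.138, ω₁=-0.529, θ₂=-0.109, ω₂=-0.816, θ₃=0.118, ω₃=0.378
apply F[3]=+10.000 → step 4: x=0.029, v=0.822, θ₁=0.126, ω₁=-0.689, θ₂=-0.128, ω₂=-1.067, θ₃=0.127, ω₃=0.531
apply F[4]=+10.000 → step 5: x=0.048, v=1.058, θ₁=0.110, ω₁=-0.871, θ₂=-0.151, ω₂=-1.310, θ₃=0.139, ω₃=0.689
apply F[5]=+10.000 → step 6: x=0.071, v=1.298, θ₁=0.090, ω₁=-1.082, θ₂=-0.180, ω₂=-1.540, θ₃=0.154, ω₃=0.847
apply F[6]=+10.000 → step 7: x=0.100, v=1.542, θ₁=0.066, ω₁=-1.327, θ₂=-0.213, ω₂=-1.750, θ₃=0.173, ω₃=1.000
apply F[7]=+10.000 → step 8: x=0.133, v=1.790, θ₁=0.037, ω₁=-1.614, θ₂=-0.250, ω₂=-1.933, θ₃=0.194, ω₃=1.138
apply F[8]=+10.000 → step 9: x=0.171, v=2.041, θ₁=0.002, ω₁=-1.946, θ₂=-0.290, ω₂=-2.079, θ₃=0.218, ω₃=1.251
apply F[9]=+10.000 → step 10: x=0.215, v=2.296, θ₁=-0.041, ω₁=-2.327, θ₂=-0.333, ω₂=-2.180, θ₃=0.244, ω₃=1.326
apply F[10]=+10.000 → step 11: x=0.263, v=2.551, θ₁=-0.092, ω₁=-2.760, θ₂=-0.377, ω₂=-2.227, θ₃=0.271, ω₃=1.349
apply F[11]=+10.000 → step 12: x=0.317, v=2.804, θ₁=-0.152, ω₁=-3.241, θ₂=-0.421, ω₂=-2.213, θ₃=0.297, ω₃=1.303
apply F[12]=+10.000 → step 13: x=0.375, v=3.051, θ₁=-0.222, ω₁=-3.762, θ₂=-0.465, ω₂=-2.137, θ₃=0.322, ω₃=1.170
apply F[13]=+10.000 → step 14: x=0.439, v=3.286, θ₁=-0.302, ω₁=-4.308, θ₂=-0.506, ω₂=-2.002, θ₃=0.344, ω₃=0.929
apply F[14]=+10.000 → step 15: x=0.506, v=3.501, θ₁=-0.394, ω₁=-4.852, θ₂=-0.545, ω₂=-1.824, θ₃=0.359, ω₃=0.559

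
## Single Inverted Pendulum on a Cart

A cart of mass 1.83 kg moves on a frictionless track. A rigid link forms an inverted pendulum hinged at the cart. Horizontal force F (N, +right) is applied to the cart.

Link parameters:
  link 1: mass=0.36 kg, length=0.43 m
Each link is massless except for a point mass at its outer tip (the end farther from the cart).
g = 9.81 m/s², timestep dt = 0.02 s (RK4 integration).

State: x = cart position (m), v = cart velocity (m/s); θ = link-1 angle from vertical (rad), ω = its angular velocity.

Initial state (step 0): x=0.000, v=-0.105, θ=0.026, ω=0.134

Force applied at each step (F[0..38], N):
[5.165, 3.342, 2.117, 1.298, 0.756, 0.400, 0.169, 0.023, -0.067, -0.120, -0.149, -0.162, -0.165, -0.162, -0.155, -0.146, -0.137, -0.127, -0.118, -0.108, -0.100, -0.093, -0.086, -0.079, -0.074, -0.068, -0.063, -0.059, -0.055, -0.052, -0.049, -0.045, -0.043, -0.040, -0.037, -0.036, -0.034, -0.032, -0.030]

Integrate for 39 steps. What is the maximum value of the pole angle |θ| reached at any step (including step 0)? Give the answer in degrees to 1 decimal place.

Answer: 1.6°

Derivation:
apply F[0]=+5.165 → step 1: x=-0.002, v=-0.050, θ=0.028, ω=0.018
apply F[1]=+3.342 → step 2: x=-0.002, v=-0.014, θ=0.027, ω=-0.052
apply F[2]=+2.117 → step 3: x=-0.002, v=0.008, θ=0.026, ω=-0.092
apply F[3]=+1.298 → step 4: x=-0.002, v=0.021, θ=0.024, ω=-0.111
apply F[4]=+0.756 → step 5: x=-0.001, v=0.029, θ=0.021, ω=-0.118
apply F[5]=+0.400 → step 6: x=-0.001, v=0.032, θ=0.019, ω=-0.117
apply F[6]=+0.169 → step 7: x=-0.000, v=0.033, θ=0.017, ω=-0.112
apply F[7]=+0.023 → step 8: x=0.000, v=0.033, θ=0.015, ω=-0.104
apply F[8]=-0.067 → step 9: x=0.001, v=0.032, θ=0.013, ω=-0.095
apply F[9]=-0.120 → step 10: x=0.002, v=0.030, θ=0.011, ω=-0.085
apply F[10]=-0.149 → step 11: x=0.002, v=0.028, θ=0.009, ω=-0.076
apply F[11]=-0.162 → step 12: x=0.003, v=0.026, θ=0.008, ω=-0.067
apply F[12]=-0.165 → step 13: x=0.003, v=0.024, θ=0.007, ω=-0.059
apply F[13]=-0.162 → step 14: x=0.004, v=0.022, θ=0.005, ω=-0.052
apply F[14]=-0.155 → step 15: x=0.004, v=0.020, θ=0.004, ω=-0.045
apply F[15]=-0.146 → step 16: x=0.005, v=0.018, θ=0.004, ω=-0.039
apply F[16]=-0.137 → step 17: x=0.005, v=0.017, θ=0.003, ω=-0.034
apply F[17]=-0.127 → step 18: x=0.005, v=0.015, θ=0.002, ω=-0.029
apply F[18]=-0.118 → step 19: x=0.006, v=0.014, θ=0.002, ω=-0.025
apply F[19]=-0.108 → step 20: x=0.006, v=0.012, θ=0.001, ω=-0.022
apply F[20]=-0.100 → step 21: x=0.006, v=0.011, θ=0.001, ω=-0.018
apply F[21]=-0.093 → step 22: x=0.006, v=0.010, θ=0.001, ω=-0.016
apply F[22]=-0.086 → step 23: x=0.006, v=0.009, θ=0.000, ω=-0.013
apply F[23]=-0.079 → step 24: x=0.007, v=0.008, θ=-0.000, ω=-0.011
apply F[24]=-0.074 → step 25: x=0.007, v=0.008, θ=-0.000, ω=-0.009
apply F[25]=-0.068 → step 26: x=0.007, v=0.007, θ=-0.000, ω=-0.008
apply F[26]=-0.063 → step 27: x=0.007, v=0.006, θ=-0.001, ω=-0.007
apply F[27]=-0.059 → step 28: x=0.007, v=0.006, θ=-0.001, ω=-0.005
apply F[28]=-0.055 → step 29: x=0.007, v=0.005, θ=-0.001, ω=-0.004
apply F[29]=-0.052 → step 30: x=0.007, v=0.004, θ=-0.001, ω=-0.003
apply F[30]=-0.049 → step 31: x=0.007, v=0.004, θ=-0.001, ω=-0.003
apply F[31]=-0.045 → step 32: x=0.008, v=0.004, θ=-0.001, ω=-0.002
apply F[32]=-0.043 → step 33: x=0.008, v=0.003, θ=-0.001, ω=-0.001
apply F[33]=-0.040 → step 34: x=0.008, v=0.003, θ=-0.001, ω=-0.001
apply F[34]=-0.037 → step 35: x=0.008, v=0.002, θ=-0.001, ω=-0.001
apply F[35]=-0.036 → step 36: x=0.008, v=0.002, θ=-0.001, ω=-0.000
apply F[36]=-0.034 → step 37: x=0.008, v=0.002, θ=-0.001, ω=0.000
apply F[37]=-0.032 → step 38: x=0.008, v=0.001, θ=-0.001, ω=0.000
apply F[38]=-0.030 → step 39: x=0.008, v=0.001, θ=-0.001, ω=0.001
Max |angle| over trajectory = 0.028 rad = 1.6°.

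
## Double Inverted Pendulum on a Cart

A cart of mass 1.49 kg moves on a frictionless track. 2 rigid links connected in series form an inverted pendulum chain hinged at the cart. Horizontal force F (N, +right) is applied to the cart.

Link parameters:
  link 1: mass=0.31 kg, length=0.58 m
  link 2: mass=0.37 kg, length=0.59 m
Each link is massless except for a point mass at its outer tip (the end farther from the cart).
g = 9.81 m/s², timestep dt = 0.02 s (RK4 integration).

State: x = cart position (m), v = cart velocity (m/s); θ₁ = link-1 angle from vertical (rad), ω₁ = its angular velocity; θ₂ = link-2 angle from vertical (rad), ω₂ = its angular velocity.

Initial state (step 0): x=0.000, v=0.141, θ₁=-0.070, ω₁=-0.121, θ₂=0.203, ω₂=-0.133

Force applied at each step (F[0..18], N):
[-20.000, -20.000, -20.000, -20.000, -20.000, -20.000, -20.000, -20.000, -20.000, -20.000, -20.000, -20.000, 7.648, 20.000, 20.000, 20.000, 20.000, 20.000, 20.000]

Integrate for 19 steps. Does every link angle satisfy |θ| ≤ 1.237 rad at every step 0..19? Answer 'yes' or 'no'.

apply F[0]=-20.000 → step 1: x=0.000, v=-0.121, θ₁=-0.069, ω₁=0.201, θ₂=0.202, ω₂=0.064
apply F[1]=-20.000 → step 2: x=-0.005, v=-0.384, θ₁=-0.062, ω₁=0.528, θ₂=0.206, ω₂=0.257
apply F[2]=-20.000 → step 3: x=-0.015, v=-0.647, θ₁=-0.048, ω₁=0.865, θ₂=0.213, ω₂=0.440
apply F[3]=-20.000 → step 4: x=-0.031, v=-0.913, θ₁=-0.027, ω₁=1.221, θ₂=0.223, ω₂=0.608
apply F[4]=-20.000 → step 5: x=-0.052, v=-1.180, θ₁=0.001, ω₁=1.600, θ₂=0.237, ω₂=0.753
apply F[5]=-20.000 → step 6: x=-0.078, v=-1.450, θ₁=0.037, ω₁=2.009, θ₂=0.253, ω₂=0.871
apply F[6]=-20.000 → step 7: x=-0.110, v=-1.721, θ₁=0.082, ω₁=2.452, θ₂=0.271, ω₂=0.955
apply F[7]=-20.000 → step 8: x=-0.147, v=-1.993, θ₁=0.135, ω₁=2.931, θ₂=0.291, ω₂=1.002
apply F[8]=-20.000 → step 9: x=-0.189, v=-2.263, θ₁=0.199, ω₁=3.441, θ₂=0.311, ω₂=1.015
apply F[9]=-20.000 → step 10: x=-0.237, v=-2.528, θ₁=0.273, ω₁=3.969, θ₂=0.331, ω₂=1.004
apply F[10]=-20.000 → step 11: x=-0.290, v=-2.781, θ₁=0.358, ω₁=4.495, θ₂=0.351, ω₂=0.995
apply F[11]=-20.000 → step 12: x=-0.348, v=-3.017, θ₁=0.453, ω₁=4.984, θ₂=0.371, ω₂=1.026
apply F[12]=+7.648 → step 13: x=-0.408, v=-2.900, θ₁=0.552, ω₁=4.954, θ₂=0.392, ω₂=1.054
apply F[13]=+20.000 → step 14: x=-0.463, v=-2.639, θ₁=0.649, ω₁=4.782, θ₂=0.413, ω₂=1.034
apply F[14]=+20.000 → step 15: x=-0.513, v=-2.383, θ₁=0.744, ω₁=4.682, θ₂=0.433, ω₂=0.989
apply F[15]=+20.000 → step 16: x=-0.558, v=-2.132, θ₁=0.837, ω₁=4.648, θ₂=0.453, ω₂=0.923
apply F[16]=+20.000 → step 17: x=-0.598, v=-1.882, θ₁=0.930, ω₁=4.672, θ₂=0.470, ω₂=0.844
apply F[17]=+20.000 → step 18: x=-0.634, v=-1.630, θ₁=1.024, ω₁=4.745, θ₂=0.486, ω₂=0.764
apply F[18]=+20.000 → step 19: x=-0.664, v=-1.376, θ₁=1.120, ω₁=4.862, θ₂=0.501, ω₂=0.694
Max |angle| over trajectory = 1.120 rad; bound = 1.237 → within bound.

Answer: yes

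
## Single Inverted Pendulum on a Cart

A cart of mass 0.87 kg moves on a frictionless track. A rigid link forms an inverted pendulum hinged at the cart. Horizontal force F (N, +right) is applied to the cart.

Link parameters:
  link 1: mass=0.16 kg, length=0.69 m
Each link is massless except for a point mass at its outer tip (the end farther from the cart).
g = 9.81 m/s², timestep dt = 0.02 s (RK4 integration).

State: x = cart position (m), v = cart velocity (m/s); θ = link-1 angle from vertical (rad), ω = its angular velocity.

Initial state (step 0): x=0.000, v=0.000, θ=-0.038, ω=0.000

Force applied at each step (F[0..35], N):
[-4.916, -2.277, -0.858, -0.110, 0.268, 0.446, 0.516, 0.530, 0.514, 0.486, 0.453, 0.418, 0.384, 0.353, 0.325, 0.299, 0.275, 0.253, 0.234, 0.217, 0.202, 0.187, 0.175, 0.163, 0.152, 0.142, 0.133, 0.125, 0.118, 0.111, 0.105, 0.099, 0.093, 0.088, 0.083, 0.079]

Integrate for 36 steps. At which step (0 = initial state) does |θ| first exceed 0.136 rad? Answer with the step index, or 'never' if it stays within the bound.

apply F[0]=-4.916 → step 1: x=-0.001, v=-0.112, θ=-0.036, ω=0.151
apply F[1]=-2.277 → step 2: x=-0.004, v=-0.163, θ=-0.033, ω=0.215
apply F[2]=-0.858 → step 3: x=-0.007, v=-0.181, θ=-0.028, ω=0.233
apply F[3]=-0.110 → step 4: x=-0.011, v=-0.183, θ=-0.024, ω=0.228
apply F[4]=+0.268 → step 5: x=-0.015, v=-0.176, θ=-0.019, ω=0.212
apply F[5]=+0.446 → step 6: x=-0.018, v=-0.165, θ=-0.015, ω=0.191
apply F[6]=+0.516 → step 7: x=-0.021, v=-0.153, θ=-0.012, ω=0.170
apply F[7]=+0.530 → step 8: x=-0.024, v=-0.140, θ=-0.009, ω=0.149
apply F[8]=+0.514 → step 9: x=-0.027, v=-0.128, θ=-0.006, ω=0.129
apply F[9]=+0.486 → step 10: x=-0.029, v=-0.117, θ=-0.003, ω=0.111
apply F[10]=+0.453 → step 11: x=-0.031, v=-0.106, θ=-0.001, ω=0.096
apply F[11]=+0.418 → step 12: x=-0.033, v=-0.097, θ=0.001, ω=0.082
apply F[12]=+0.384 → step 13: x=-0.035, v=-0.088, θ=0.002, ω=0.069
apply F[13]=+0.353 → step 14: x=-0.037, v=-0.080, θ=0.003, ω=0.058
apply F[14]=+0.325 → step 15: x=-0.038, v=-0.073, θ=0.004, ω=0.049
apply F[15]=+0.299 → step 16: x=-0.040, v=-0.066, θ=0.005, ω=0.041
apply F[16]=+0.275 → step 17: x=-0.041, v=-0.060, θ=0.006, ω=0.033
apply F[17]=+0.253 → step 18: x=-0.042, v=-0.054, θ=0.007, ω=0.027
apply F[18]=+0.234 → step 19: x=-0.043, v=-0.049, θ=0.007, ω=0.021
apply F[19]=+0.217 → step 20: x=-0.044, v=-0.044, θ=0.007, ω=0.017
apply F[20]=+0.202 → step 21: x=-0.045, v=-0.040, θ=0.008, ω=0.013
apply F[21]=+0.187 → step 22: x=-0.046, v=-0.036, θ=0.008, ω=0.009
apply F[22]=+0.175 → step 23: x=-0.047, v=-0.032, θ=0.008, ω=0.006
apply F[23]=+0.163 → step 24: x=-0.047, v=-0.029, θ=0.008, ω=0.003
apply F[24]=+0.152 → step 25: x=-0.048, v=-0.026, θ=0.008, ω=0.001
apply F[25]=+0.142 → step 26: x=-0.048, v=-0.023, θ=0.008, ω=-0.001
apply F[26]=+0.133 → step 27: x=-0.049, v=-0.020, θ=0.008, ω=-0.003
apply F[27]=+0.125 → step 28: x=-0.049, v=-0.017, θ=0.008, ω=-0.004
apply F[28]=+0.118 → step 29: x=-0.049, v=-0.015, θ=0.008, ω=-0.005
apply F[29]=+0.111 → step 30: x=-0.050, v=-0.013, θ=0.008, ω=-0.006
apply F[30]=+0.105 → step 31: x=-0.050, v=-0.010, θ=0.008, ω=-0.007
apply F[31]=+0.099 → step 32: x=-0.050, v=-0.008, θ=0.008, ω=-0.008
apply F[32]=+0.093 → step 33: x=-0.050, v=-0.007, θ=0.007, ω=-0.009
apply F[33]=+0.088 → step 34: x=-0.050, v=-0.005, θ=0.007, ω=-0.009
apply F[34]=+0.083 → step 35: x=-0.050, v=-0.003, θ=0.007, ω=-0.009
apply F[35]=+0.079 → step 36: x=-0.050, v=-0.002, θ=0.007, ω=-0.010
max |θ| = 0.038 ≤ 0.136 over all 37 states.

Answer: never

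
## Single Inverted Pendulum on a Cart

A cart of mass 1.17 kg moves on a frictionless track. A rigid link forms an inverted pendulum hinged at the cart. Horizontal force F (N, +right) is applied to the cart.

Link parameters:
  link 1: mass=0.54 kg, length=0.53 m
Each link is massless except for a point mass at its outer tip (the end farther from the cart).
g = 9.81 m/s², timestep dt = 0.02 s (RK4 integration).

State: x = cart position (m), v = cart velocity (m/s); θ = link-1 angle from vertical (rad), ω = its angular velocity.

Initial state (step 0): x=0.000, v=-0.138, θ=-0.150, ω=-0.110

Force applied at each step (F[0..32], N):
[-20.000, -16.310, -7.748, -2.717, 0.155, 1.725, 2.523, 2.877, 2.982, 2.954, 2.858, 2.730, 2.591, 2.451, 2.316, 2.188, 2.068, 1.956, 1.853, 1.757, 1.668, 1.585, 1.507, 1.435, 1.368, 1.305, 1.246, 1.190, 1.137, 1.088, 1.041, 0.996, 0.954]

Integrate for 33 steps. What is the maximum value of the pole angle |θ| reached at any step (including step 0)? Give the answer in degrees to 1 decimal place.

apply F[0]=-20.000 → step 1: x=-0.006, v=-0.463, θ=-0.147, ω=0.442
apply F[1]=-16.310 → step 2: x=-0.018, v=-0.727, θ=-0.133, ω=0.883
apply F[2]=-7.748 → step 3: x=-0.034, v=-0.848, θ=-0.114, ω=1.064
apply F[3]=-2.717 → step 4: x=-0.051, v=-0.886, θ=-0.092, ω=1.097
apply F[4]=+0.155 → step 5: x=-0.069, v=-0.876, θ=-0.071, ω=1.048
apply F[5]=+1.725 → step 6: x=-0.086, v=-0.842, θ=-0.051, ω=0.961
apply F[6]=+2.523 → step 7: x=-0.102, v=-0.795, θ=-0.033, ω=0.857
apply F[7]=+2.877 → step 8: x=-0.118, v=-0.744, θ=-0.017, ω=0.751
apply F[8]=+2.982 → step 9: x=-0.132, v=-0.692, θ=-0.003, ω=0.650
apply F[9]=+2.954 → step 10: x=-0.145, v=-0.642, θ=0.009, ω=0.557
apply F[10]=+2.858 → step 11: x=-0.158, v=-0.594, θ=0.020, ω=0.473
apply F[11]=+2.730 → step 12: x=-0.169, v=-0.550, θ=0.028, ω=0.398
apply F[12]=+2.591 → step 13: x=-0.180, v=-0.508, θ=0.036, ω=0.331
apply F[13]=+2.451 → step 14: x=-0.189, v=-0.470, θ=0.042, ω=0.273
apply F[14]=+2.316 → step 15: x=-0.198, v=-0.435, θ=0.047, ω=0.223
apply F[15]=+2.188 → step 16: x=-0.207, v=-0.402, θ=0.051, ω=0.179
apply F[16]=+2.068 → step 17: x=-0.215, v=-0.371, θ=0.054, ω=0.140
apply F[17]=+1.956 → step 18: x=-0.222, v=-0.343, θ=0.056, ω=0.107
apply F[18]=+1.853 → step 19: x=-0.228, v=-0.316, θ=0.058, ω=0.079
apply F[19]=+1.757 → step 20: x=-0.234, v=-0.291, θ=0.060, ω=0.054
apply F[20]=+1.668 → step 21: x=-0.240, v=-0.268, θ=0.060, ω=0.033
apply F[21]=+1.585 → step 22: x=-0.245, v=-0.247, θ=0.061, ω=0.015
apply F[22]=+1.507 → step 23: x=-0.250, v=-0.227, θ=0.061, ω=-0.001
apply F[23]=+1.435 → step 24: x=-0.254, v=-0.208, θ=0.061, ω=-0.014
apply F[24]=+1.368 → step 25: x=-0.258, v=-0.190, θ=0.060, ω=-0.025
apply F[25]=+1.305 → step 26: x=-0.262, v=-0.173, θ=0.060, ω=-0.035
apply F[26]=+1.246 → step 27: x=-0.265, v=-0.157, θ=0.059, ω=-0.043
apply F[27]=+1.190 → step 28: x=-0.268, v=-0.142, θ=0.058, ω=-0.049
apply F[28]=+1.137 → step 29: x=-0.271, v=-0.128, θ=0.057, ω=-0.055
apply F[29]=+1.088 → step 30: x=-0.273, v=-0.114, θ=0.056, ω=-0.059
apply F[30]=+1.041 → step 31: x=-0.275, v=-0.102, θ=0.055, ω=-0.063
apply F[31]=+0.996 → step 32: x=-0.277, v=-0.089, θ=0.053, ω=-0.066
apply F[32]=+0.954 → step 33: x=-0.279, v=-0.078, θ=0.052, ω=-0.068
Max |angle| over trajectory = 0.150 rad = 8.6°.

Answer: 8.6°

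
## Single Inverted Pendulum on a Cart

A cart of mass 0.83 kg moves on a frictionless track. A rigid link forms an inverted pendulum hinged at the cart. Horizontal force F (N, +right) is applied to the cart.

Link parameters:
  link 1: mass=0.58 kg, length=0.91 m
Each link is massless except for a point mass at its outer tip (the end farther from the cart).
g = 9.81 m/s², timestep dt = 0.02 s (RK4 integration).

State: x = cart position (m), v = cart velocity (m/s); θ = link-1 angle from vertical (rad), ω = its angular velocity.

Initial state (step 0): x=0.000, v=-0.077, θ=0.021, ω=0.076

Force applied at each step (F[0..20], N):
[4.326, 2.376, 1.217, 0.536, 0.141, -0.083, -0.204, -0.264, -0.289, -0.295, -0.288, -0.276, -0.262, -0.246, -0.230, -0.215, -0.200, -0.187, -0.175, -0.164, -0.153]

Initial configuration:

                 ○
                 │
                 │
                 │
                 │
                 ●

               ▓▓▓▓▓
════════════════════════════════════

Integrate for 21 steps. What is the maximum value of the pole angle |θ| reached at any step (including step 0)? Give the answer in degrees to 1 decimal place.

Answer: 1.2°

Derivation:
apply F[0]=+4.326 → step 1: x=-0.001, v=0.024, θ=0.021, ω=-0.031
apply F[1]=+2.376 → step 2: x=0.001, v=0.079, θ=0.020, ω=-0.086
apply F[2]=+1.217 → step 3: x=0.002, v=0.105, θ=0.018, ω=-0.111
apply F[3]=+0.536 → step 4: x=0.005, v=0.116, θ=0.016, ω=-0.119
apply F[4]=+0.141 → step 5: x=0.007, v=0.117, θ=0.014, ω=-0.117
apply F[5]=-0.083 → step 6: x=0.009, v=0.114, θ=0.011, ω=-0.110
apply F[6]=-0.204 → step 7: x=0.011, v=0.107, θ=0.009, ω=-0.101
apply F[7]=-0.264 → step 8: x=0.013, v=0.100, θ=0.007, ω=-0.091
apply F[8]=-0.289 → step 9: x=0.015, v=0.092, θ=0.006, ω=-0.081
apply F[9]=-0.295 → step 10: x=0.017, v=0.084, θ=0.004, ω=-0.072
apply F[10]=-0.288 → step 11: x=0.019, v=0.077, θ=0.003, ω=-0.063
apply F[11]=-0.276 → step 12: x=0.020, v=0.070, θ=0.002, ω=-0.055
apply F[12]=-0.262 → step 13: x=0.022, v=0.063, θ=0.001, ω=-0.047
apply F[13]=-0.246 → step 14: x=0.023, v=0.057, θ=-0.000, ω=-0.041
apply F[14]=-0.230 → step 15: x=0.024, v=0.052, θ=-0.001, ω=-0.035
apply F[15]=-0.215 → step 16: x=0.025, v=0.047, θ=-0.002, ω=-0.030
apply F[16]=-0.200 → step 17: x=0.026, v=0.042, θ=-0.002, ω=-0.025
apply F[17]=-0.187 → step 18: x=0.027, v=0.038, θ=-0.003, ω=-0.021
apply F[18]=-0.175 → step 19: x=0.027, v=0.034, θ=-0.003, ω=-0.018
apply F[19]=-0.164 → step 20: x=0.028, v=0.031, θ=-0.003, ω=-0.014
apply F[20]=-0.153 → step 21: x=0.028, v=0.028, θ=-0.004, ω=-0.012
Max |angle| over trajectory = 0.021 rad = 1.2°.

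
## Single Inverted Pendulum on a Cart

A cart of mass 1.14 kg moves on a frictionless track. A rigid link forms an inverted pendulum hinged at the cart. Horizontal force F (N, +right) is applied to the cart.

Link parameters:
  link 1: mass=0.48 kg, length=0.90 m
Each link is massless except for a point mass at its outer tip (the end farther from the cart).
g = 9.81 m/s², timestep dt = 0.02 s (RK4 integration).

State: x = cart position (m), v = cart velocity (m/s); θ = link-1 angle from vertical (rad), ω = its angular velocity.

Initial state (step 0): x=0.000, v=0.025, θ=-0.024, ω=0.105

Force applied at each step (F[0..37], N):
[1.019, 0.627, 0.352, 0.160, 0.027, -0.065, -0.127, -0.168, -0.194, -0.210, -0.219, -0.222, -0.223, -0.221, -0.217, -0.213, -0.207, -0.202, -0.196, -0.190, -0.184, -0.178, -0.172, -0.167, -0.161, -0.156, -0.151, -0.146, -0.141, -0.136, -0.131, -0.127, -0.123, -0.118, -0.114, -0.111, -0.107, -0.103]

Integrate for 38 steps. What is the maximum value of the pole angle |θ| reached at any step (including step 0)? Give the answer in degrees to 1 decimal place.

apply F[0]=+1.019 → step 1: x=0.001, v=0.045, θ=-0.022, ω=0.078
apply F[1]=+0.627 → step 2: x=0.002, v=0.058, θ=-0.021, ω=0.059
apply F[2]=+0.352 → step 3: x=0.003, v=0.065, θ=-0.020, ω=0.046
apply F[3]=+0.160 → step 4: x=0.004, v=0.070, θ=-0.019, ω=0.037
apply F[4]=+0.027 → step 5: x=0.006, v=0.072, θ=-0.018, ω=0.031
apply F[5]=-0.065 → step 6: x=0.007, v=0.072, θ=-0.018, ω=0.026
apply F[6]=-0.127 → step 7: x=0.009, v=0.071, θ=-0.017, ω=0.023
apply F[7]=-0.168 → step 8: x=0.010, v=0.070, θ=-0.017, ω=0.021
apply F[8]=-0.194 → step 9: x=0.011, v=0.068, θ=-0.016, ω=0.020
apply F[9]=-0.210 → step 10: x=0.013, v=0.065, θ=-0.016, ω=0.019
apply F[10]=-0.219 → step 11: x=0.014, v=0.063, θ=-0.016, ω=0.019
apply F[11]=-0.222 → step 12: x=0.015, v=0.060, θ=-0.015, ω=0.018
apply F[12]=-0.223 → step 13: x=0.016, v=0.058, θ=-0.015, ω=0.018
apply F[13]=-0.221 → step 14: x=0.018, v=0.055, θ=-0.014, ω=0.018
apply F[14]=-0.217 → step 15: x=0.019, v=0.052, θ=-0.014, ω=0.017
apply F[15]=-0.213 → step 16: x=0.020, v=0.050, θ=-0.014, ω=0.017
apply F[16]=-0.207 → step 17: x=0.021, v=0.047, θ=-0.013, ω=0.017
apply F[17]=-0.202 → step 18: x=0.022, v=0.045, θ=-0.013, ω=0.017
apply F[18]=-0.196 → step 19: x=0.022, v=0.042, θ=-0.013, ω=0.017
apply F[19]=-0.190 → step 20: x=0.023, v=0.040, θ=-0.012, ω=0.017
apply F[20]=-0.184 → step 21: x=0.024, v=0.038, θ=-0.012, ω=0.016
apply F[21]=-0.178 → step 22: x=0.025, v=0.036, θ=-0.012, ω=0.016
apply F[22]=-0.172 → step 23: x=0.025, v=0.034, θ=-0.011, ω=0.016
apply F[23]=-0.167 → step 24: x=0.026, v=0.032, θ=-0.011, ω=0.016
apply F[24]=-0.161 → step 25: x=0.027, v=0.030, θ=-0.011, ω=0.015
apply F[25]=-0.156 → step 26: x=0.027, v=0.028, θ=-0.010, ω=0.015
apply F[26]=-0.151 → step 27: x=0.028, v=0.026, θ=-0.010, ω=0.015
apply F[27]=-0.146 → step 28: x=0.028, v=0.024, θ=-0.010, ω=0.015
apply F[28]=-0.141 → step 29: x=0.029, v=0.023, θ=-0.010, ω=0.014
apply F[29]=-0.136 → step 30: x=0.029, v=0.021, θ=-0.009, ω=0.014
apply F[30]=-0.131 → step 31: x=0.030, v=0.020, θ=-0.009, ω=0.014
apply F[31]=-0.127 → step 32: x=0.030, v=0.018, θ=-0.009, ω=0.014
apply F[32]=-0.123 → step 33: x=0.030, v=0.017, θ=-0.009, ω=0.013
apply F[33]=-0.118 → step 34: x=0.031, v=0.015, θ=-0.008, ω=0.013
apply F[34]=-0.114 → step 35: x=0.031, v=0.014, θ=-0.008, ω=0.013
apply F[35]=-0.111 → step 36: x=0.031, v=0.013, θ=-0.008, ω=0.012
apply F[36]=-0.107 → step 37: x=0.031, v=0.011, θ=-0.007, ω=0.012
apply F[37]=-0.103 → step 38: x=0.032, v=0.010, θ=-0.007, ω=0.012
Max |angle| over trajectory = 0.024 rad = 1.4°.

Answer: 1.4°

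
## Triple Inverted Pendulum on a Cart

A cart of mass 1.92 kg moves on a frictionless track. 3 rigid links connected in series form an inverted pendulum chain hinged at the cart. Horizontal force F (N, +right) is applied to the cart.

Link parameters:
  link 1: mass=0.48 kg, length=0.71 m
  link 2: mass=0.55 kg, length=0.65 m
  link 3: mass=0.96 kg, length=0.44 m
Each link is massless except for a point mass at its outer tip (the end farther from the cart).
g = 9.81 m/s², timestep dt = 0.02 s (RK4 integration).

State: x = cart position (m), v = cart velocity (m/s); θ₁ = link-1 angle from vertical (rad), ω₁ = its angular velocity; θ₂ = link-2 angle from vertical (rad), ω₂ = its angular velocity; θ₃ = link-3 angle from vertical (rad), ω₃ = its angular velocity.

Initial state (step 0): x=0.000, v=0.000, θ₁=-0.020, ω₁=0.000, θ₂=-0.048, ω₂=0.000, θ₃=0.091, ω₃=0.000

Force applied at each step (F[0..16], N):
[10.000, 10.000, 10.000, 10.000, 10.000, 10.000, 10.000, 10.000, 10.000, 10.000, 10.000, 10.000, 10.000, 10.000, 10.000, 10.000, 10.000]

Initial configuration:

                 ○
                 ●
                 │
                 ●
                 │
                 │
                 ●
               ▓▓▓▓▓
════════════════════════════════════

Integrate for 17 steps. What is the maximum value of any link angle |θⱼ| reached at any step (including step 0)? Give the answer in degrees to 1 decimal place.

apply F[0]=+10.000 → step 1: x=0.001, v=0.108, θ₁=-0.021, ω₁=-0.135, θ₂=-0.049, ω₂=-0.103, θ₃=0.093, ω₃=0.163
apply F[1]=+10.000 → step 2: x=0.004, v=0.217, θ₁=-0.025, ω₁=-0.272, θ₂=-0.052, ω₂=-0.206, θ₃=0.098, ω₃=0.330
apply F[2]=+10.000 → step 3: x=0.010, v=0.326, θ₁=-0.032, ω₁=-0.413, θ₂=-0.057, ω₂=-0.311, θ₃=0.106, ω₃=0.505
apply F[3]=+10.000 → step 4: x=0.017, v=0.437, θ₁=-0.042, ω₁=-0.561, θ₂=-0.065, ω₂=-0.417, θ₃=0.118, ω₃=0.693
apply F[4]=+10.000 → step 5: x=0.027, v=0.550, θ₁=-0.055, ω₁=-0.717, θ₂=-0.074, ω₂=-0.524, θ₃=0.134, ω₃=0.895
apply F[5]=+10.000 → step 6: x=0.039, v=0.665, θ₁=-0.071, ω₁=-0.884, θ₂=-0.086, ω₂=-0.631, θ₃=0.154, ω₃=1.110
apply F[6]=+10.000 → step 7: x=0.054, v=0.781, θ₁=-0.090, ω₁=-1.062, θ₂=-0.099, ω₂=-0.733, θ₃=0.178, ω₃=1.336
apply F[7]=+10.000 → step 8: x=0.071, v=0.900, θ₁=-0.113, ω₁=-1.253, θ₂=-0.115, ω₂=-0.827, θ₃=0.207, ω₃=1.567
apply F[8]=+10.000 → step 9: x=0.090, v=1.019, θ₁=-0.140, ω₁=-1.456, θ₂=-0.132, ω₂=-0.909, θ₃=0.241, ω₃=1.794
apply F[9]=+10.000 → step 10: x=0.111, v=1.139, θ₁=-0.172, ω₁=-1.672, θ₂=-0.151, ω₂=-0.971, θ₃=0.279, ω₃=2.006
apply F[10]=+10.000 → step 11: x=0.135, v=1.259, θ₁=-0.207, ω₁=-1.897, θ₂=-0.171, ω₂=-1.011, θ₃=0.321, ω₃=2.190
apply F[11]=+10.000 → step 12: x=0.162, v=1.378, θ₁=-0.248, ω₁=-2.132, θ₂=-0.191, ω₂=-1.026, θ₃=0.366, ω₃=2.338
apply F[12]=+10.000 → step 13: x=0.191, v=1.494, θ₁=-0.293, ω₁=-2.372, θ₂=-0.212, ω₂=-1.017, θ₃=0.414, ω₃=2.440
apply F[13]=+10.000 → step 14: x=0.222, v=1.606, θ₁=-0.342, ω₁=-2.614, θ₂=-0.232, ω₂=-0.987, θ₃=0.463, ω₃=2.491
apply F[14]=+10.000 → step 15: x=0.255, v=1.714, θ₁=-0.397, ω₁=-2.854, θ₂=-0.251, ω₂=-0.944, θ₃=0.513, ω₃=2.490
apply F[15]=+10.000 → step 16: x=0.290, v=1.815, θ₁=-0.457, ω₁=-3.090, θ₂=-0.270, ω₂=-0.897, θ₃=0.563, ω₃=2.437
apply F[16]=+10.000 → step 17: x=0.327, v=1.909, θ₁=-0.521, ω₁=-3.316, θ₂=-0.287, ω₂=-0.858, θ₃=0.611, ω₃=2.333
Max |angle| over trajectory = 0.611 rad = 35.0°.

Answer: 35.0°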